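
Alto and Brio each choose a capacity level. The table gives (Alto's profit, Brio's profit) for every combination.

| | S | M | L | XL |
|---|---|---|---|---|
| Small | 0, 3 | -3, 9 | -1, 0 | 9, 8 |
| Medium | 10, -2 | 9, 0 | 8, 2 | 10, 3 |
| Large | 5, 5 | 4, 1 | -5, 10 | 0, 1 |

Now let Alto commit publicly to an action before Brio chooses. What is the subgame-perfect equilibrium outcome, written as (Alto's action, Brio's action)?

(Medium, XL)

Solve by backward induction (Alto leads).
- Small: BR = M, leader payoff -3.
- Medium: BR = XL, leader payoff 10.
- Large: BR = L, leader payoff -5.
Among -3, 10, -5, the best is 10 at Medium. Subgame-perfect outcome: (Medium, XL) with payoffs (10, 3).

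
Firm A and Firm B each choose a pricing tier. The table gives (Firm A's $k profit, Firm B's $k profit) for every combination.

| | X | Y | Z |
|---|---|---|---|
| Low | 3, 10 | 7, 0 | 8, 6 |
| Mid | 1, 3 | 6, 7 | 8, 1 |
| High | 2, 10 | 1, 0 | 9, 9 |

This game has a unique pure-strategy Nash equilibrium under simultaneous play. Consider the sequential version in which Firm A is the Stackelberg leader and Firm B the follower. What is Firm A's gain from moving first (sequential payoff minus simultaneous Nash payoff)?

Work backward from Firm B's decision.
- Low: Firm B compares 10, 0, 6 and picks X; Firm A would get 3.
- Mid: Firm B compares 3, 7, 1 and picks Y; Firm A would get 6.
- High: Firm B compares 10, 0, 9 and picks X; Firm A would get 2.
Maximizing over 3, 6, 2, Firm A chooses Mid. Subgame-perfect outcome: (Mid, Y) with payoffs (6, 7).
For the simultaneous game, intersect best replies.
Firm A's best replies: X→Low; Y→Low; Z→High.
Firm B's best replies: Low→X; Mid→Y; High→X.
Only (Low, X) has each player best-responding; Nash payoffs (3, 10).
Firm A's commitment gain: 6 − 3 = 3.

3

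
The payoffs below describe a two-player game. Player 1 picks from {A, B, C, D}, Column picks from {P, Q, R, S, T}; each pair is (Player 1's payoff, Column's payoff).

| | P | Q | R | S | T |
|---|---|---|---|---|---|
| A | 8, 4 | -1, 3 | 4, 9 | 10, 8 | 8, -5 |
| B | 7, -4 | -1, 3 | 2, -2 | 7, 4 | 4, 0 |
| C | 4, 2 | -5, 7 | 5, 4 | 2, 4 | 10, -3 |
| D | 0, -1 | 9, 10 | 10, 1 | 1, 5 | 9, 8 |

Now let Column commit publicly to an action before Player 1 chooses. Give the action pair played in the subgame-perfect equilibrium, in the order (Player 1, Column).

(D, Q)

Work backward from Player 1's decision.
- P: BR = A, leader payoff 4.
- Q: BR = D, leader payoff 10.
- R: BR = D, leader payoff 1.
- S: BR = A, leader payoff 8.
- T: BR = C, leader payoff -3.
Column's induced payoffs are 4, 10, 1, 8, -3, so Column commits to Q. Subgame-perfect outcome: (D, Q) with payoffs (9, 10).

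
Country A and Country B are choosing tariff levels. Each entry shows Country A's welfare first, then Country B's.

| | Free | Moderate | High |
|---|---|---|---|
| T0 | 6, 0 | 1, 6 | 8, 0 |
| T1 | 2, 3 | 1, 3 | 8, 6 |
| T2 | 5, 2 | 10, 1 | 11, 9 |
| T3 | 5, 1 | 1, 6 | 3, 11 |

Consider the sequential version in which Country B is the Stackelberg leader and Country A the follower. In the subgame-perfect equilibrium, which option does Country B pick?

High

Work backward from Country A's decision.
- Free: BR = T0, leader payoff 0.
- Moderate: BR = T2, leader payoff 1.
- High: BR = T2, leader payoff 9.
Among 0, 1, 9, the best is 9 at High. Subgame-perfect outcome: (T2, High) with payoffs (11, 9).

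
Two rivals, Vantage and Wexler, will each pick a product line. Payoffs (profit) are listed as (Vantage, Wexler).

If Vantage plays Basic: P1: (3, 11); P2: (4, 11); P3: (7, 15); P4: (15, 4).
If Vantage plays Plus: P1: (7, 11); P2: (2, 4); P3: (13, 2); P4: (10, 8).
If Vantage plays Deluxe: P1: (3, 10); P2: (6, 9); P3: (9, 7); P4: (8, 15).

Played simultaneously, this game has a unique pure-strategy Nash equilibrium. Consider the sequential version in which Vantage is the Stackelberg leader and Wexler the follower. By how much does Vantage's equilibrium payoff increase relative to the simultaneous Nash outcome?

1

Backward induction with Vantage moving first.
- Basic → Wexler plays P3 (best of 11, 11, 15, 4); Vantage gets 7.
- Plus → Wexler plays P1 (best of 11, 4, 2, 8); Vantage gets 7.
- Deluxe → Wexler plays P4 (best of 10, 9, 7, 15); Vantage gets 8.
Maximizing over 7, 7, 8, Vantage chooses Deluxe. Subgame-perfect outcome: (Deluxe, P4) with payoffs (8, 15).
Under simultaneous play:
Vantage's best replies: P1→Plus; P2→Deluxe; P3→Plus; P4→Basic.
Wexler's best replies: Basic→P3; Plus→P1; Deluxe→P4.
Only (Plus, P1) has each player best-responding; Nash payoffs (7, 11).
Vantage's commitment gain: 8 − 7 = 1.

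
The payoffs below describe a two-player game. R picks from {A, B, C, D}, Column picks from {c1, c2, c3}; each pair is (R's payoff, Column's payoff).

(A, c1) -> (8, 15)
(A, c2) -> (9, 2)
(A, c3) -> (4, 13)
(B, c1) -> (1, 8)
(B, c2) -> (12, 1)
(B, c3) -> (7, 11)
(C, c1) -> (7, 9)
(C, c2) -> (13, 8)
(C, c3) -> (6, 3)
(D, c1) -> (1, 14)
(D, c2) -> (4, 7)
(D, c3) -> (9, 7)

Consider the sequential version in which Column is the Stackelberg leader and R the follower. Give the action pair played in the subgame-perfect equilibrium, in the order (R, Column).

(A, c1)

Work backward from R's decision.
- c1 → R plays A (best of 8, 1, 7, 1); Column gets 15.
- c2 → R plays C (best of 9, 12, 13, 4); Column gets 8.
- c3 → R plays D (best of 4, 7, 6, 9); Column gets 7.
Among 15, 8, 7, the best is 15 at c1. Subgame-perfect outcome: (A, c1) with payoffs (8, 15).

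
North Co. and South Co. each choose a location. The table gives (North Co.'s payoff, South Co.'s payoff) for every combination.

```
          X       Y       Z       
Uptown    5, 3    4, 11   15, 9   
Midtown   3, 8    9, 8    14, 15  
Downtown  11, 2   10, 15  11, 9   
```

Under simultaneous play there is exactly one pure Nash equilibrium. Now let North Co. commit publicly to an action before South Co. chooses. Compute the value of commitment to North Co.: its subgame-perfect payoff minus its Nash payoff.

South Co. best-responds to each possible North Co. move:
- Uptown: South Co. compares 3, 11, 9 and picks Y; North Co. would get 4.
- Midtown: South Co. compares 8, 8, 15 and picks Z; North Co. would get 14.
- Downtown: South Co. compares 2, 15, 9 and picks Y; North Co. would get 10.
Among 4, 14, 10, the best is 14 at Midtown. Subgame-perfect outcome: (Midtown, Z) with payoffs (14, 15).
Now find the simultaneous Nash equilibrium.
North Co.'s best replies: X→Downtown; Y→Downtown; Z→Uptown.
South Co.'s best replies: Uptown→Y; Midtown→Z; Downtown→Y.
The unique mutual best reply is (Downtown, Y), giving (10, 15).
North Co.'s commitment gain: 14 − 10 = 4.

4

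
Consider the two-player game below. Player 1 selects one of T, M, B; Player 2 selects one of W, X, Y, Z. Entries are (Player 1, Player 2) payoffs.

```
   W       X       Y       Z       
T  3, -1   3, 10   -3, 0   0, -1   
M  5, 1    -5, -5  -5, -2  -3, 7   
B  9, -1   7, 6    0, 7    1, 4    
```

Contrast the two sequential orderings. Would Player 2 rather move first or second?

second

If Player 1 leads: Player 2's best replies are T→X, M→Z, B→Y; Player 1's induced payoffs 3, -3, 0; outcome (T, X), payoffs (3, 10).
If Player 2 leads: Player 1's best replies are W→B, X→B, Y→B, Z→B; Player 2's induced payoffs -1, 6, 7, 4; outcome (B, Y), payoffs (0, 7).
Player 2 gets 7 moving first and 10 moving second, so Player 2 prefers to move second.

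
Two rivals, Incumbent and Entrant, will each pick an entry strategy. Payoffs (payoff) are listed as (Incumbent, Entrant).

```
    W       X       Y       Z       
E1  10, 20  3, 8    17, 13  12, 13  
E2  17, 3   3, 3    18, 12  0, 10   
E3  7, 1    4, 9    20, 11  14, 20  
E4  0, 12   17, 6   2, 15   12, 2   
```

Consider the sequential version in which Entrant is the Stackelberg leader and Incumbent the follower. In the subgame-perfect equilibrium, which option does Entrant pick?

Solve by backward induction (Entrant leads).
- W → Incumbent plays E2 (best of 10, 17, 7, 0); Entrant gets 3.
- X → Incumbent plays E4 (best of 3, 3, 4, 17); Entrant gets 6.
- Y → Incumbent plays E3 (best of 17, 18, 20, 2); Entrant gets 11.
- Z → Incumbent plays E3 (best of 12, 0, 14, 12); Entrant gets 20.
Among 3, 6, 11, 20, the best is 20 at Z. Subgame-perfect outcome: (E3, Z) with payoffs (14, 20).

Z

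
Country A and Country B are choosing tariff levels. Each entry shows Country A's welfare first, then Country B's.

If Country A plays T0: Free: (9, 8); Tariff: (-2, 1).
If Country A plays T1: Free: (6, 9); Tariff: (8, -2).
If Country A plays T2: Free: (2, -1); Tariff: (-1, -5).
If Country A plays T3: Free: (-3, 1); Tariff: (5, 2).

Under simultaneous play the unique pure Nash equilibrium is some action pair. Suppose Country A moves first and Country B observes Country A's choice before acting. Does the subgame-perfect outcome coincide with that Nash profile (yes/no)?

Backward induction with Country A moving first.
- T0: BR = Free, leader payoff 9.
- T1: BR = Free, leader payoff 6.
- T2: BR = Free, leader payoff 2.
- T3: BR = Tariff, leader payoff 5.
Among 9, 6, 2, 5, the best is 9 at T0. Subgame-perfect outcome: (T0, Free) with payoffs (9, 8).
Now find the simultaneous Nash equilibrium.
Country A's best replies: Free→T0; Tariff→T1.
Country B's best replies: T0→Free; T1→Free; T2→Free; T3→Tariff.
The unique mutual best reply is (T0, Free), giving (9, 8).
Sequential outcome (T0, Free) coincides with the Nash profile (T0, Free).

yes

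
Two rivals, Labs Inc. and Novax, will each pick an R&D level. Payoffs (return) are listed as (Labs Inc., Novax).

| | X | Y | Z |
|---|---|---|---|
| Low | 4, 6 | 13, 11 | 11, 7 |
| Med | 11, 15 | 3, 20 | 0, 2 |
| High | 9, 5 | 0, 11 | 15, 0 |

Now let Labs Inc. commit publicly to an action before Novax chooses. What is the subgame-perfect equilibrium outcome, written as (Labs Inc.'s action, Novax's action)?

(Low, Y)

Novax best-responds to each possible Labs Inc. move:
- Low → Novax plays Y (best of 6, 11, 7); Labs Inc. gets 13.
- Med → Novax plays Y (best of 15, 20, 2); Labs Inc. gets 3.
- High → Novax plays Y (best of 5, 11, 0); Labs Inc. gets 0.
Labs Inc.'s induced payoffs are 13, 3, 0, so Labs Inc. commits to Low. Subgame-perfect outcome: (Low, Y) with payoffs (13, 11).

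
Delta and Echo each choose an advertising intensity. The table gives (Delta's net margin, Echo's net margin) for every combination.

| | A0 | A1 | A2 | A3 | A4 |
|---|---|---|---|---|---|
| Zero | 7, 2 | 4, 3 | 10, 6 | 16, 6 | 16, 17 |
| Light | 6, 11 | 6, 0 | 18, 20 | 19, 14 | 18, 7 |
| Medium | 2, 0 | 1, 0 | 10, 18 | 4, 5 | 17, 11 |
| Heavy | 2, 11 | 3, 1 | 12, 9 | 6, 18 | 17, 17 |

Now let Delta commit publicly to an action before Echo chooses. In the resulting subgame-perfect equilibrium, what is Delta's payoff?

Solve by backward induction (Delta leads).
- Zero: Echo compares 2, 3, 6, 6, 17 and picks A4; Delta would get 16.
- Light: Echo compares 11, 0, 20, 14, 7 and picks A2; Delta would get 18.
- Medium: Echo compares 0, 0, 18, 5, 11 and picks A2; Delta would get 10.
- Heavy: Echo compares 11, 1, 9, 18, 17 and picks A3; Delta would get 6.
Maximizing over 16, 18, 10, 6, Delta chooses Light. Subgame-perfect outcome: (Light, A2) with payoffs (18, 20).

18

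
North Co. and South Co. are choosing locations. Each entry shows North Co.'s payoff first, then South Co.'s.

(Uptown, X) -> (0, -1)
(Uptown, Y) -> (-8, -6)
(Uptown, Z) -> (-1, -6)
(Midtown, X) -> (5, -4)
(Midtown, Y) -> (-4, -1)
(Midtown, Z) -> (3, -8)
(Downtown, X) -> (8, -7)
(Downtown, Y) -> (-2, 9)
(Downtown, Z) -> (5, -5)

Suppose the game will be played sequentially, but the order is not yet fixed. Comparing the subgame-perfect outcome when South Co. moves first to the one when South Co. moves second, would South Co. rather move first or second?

If North Co. leads: South Co.'s best replies are Uptown→X, Midtown→Y, Downtown→Y; North Co.'s induced payoffs 0, -4, -2; outcome (Uptown, X), payoffs (0, -1).
If South Co. leads: North Co.'s best replies are X→Downtown, Y→Downtown, Z→Downtown; South Co.'s induced payoffs -7, 9, -5; outcome (Downtown, Y), payoffs (-2, 9).
South Co. gets 9 moving first and -1 moving second, so South Co. prefers to move first.

first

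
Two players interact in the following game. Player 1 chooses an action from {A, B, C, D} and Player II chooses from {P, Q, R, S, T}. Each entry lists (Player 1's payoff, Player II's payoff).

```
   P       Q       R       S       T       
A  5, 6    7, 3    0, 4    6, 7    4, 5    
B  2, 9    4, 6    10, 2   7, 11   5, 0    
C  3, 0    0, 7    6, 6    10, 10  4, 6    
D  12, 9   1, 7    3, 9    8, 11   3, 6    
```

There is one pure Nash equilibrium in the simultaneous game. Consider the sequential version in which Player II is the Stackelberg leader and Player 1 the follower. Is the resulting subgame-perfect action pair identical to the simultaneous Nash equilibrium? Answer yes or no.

yes

Solve by backward induction (Player II leads).
- P: Player 1 compares 5, 2, 3, 12 and picks D; Player II would get 9.
- Q: Player 1 compares 7, 4, 0, 1 and picks A; Player II would get 3.
- R: Player 1 compares 0, 10, 6, 3 and picks B; Player II would get 2.
- S: Player 1 compares 6, 7, 10, 8 and picks C; Player II would get 10.
- T: Player 1 compares 4, 5, 4, 3 and picks B; Player II would get 0.
Player II's induced payoffs are 9, 3, 2, 10, 0, so Player II commits to S. Subgame-perfect outcome: (C, S) with payoffs (10, 10).
Under simultaneous play:
Player 1's best replies: P→D; Q→A; R→B; S→C; T→B.
Player II's best replies: A→S; B→S; C→S; D→S.
The unique mutual best reply is (C, S), giving (10, 10).
Sequential outcome (C, S) coincides with the Nash profile (C, S).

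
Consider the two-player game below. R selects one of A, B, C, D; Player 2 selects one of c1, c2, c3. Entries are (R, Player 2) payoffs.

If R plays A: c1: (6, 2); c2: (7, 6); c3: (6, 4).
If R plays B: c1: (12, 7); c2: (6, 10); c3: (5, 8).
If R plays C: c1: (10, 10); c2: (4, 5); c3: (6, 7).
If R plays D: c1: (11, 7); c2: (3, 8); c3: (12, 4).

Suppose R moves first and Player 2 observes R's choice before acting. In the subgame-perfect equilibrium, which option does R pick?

Player 2 best-responds to each possible R move:
- A → Player 2 plays c2 (best of 2, 6, 4); R gets 7.
- B → Player 2 plays c2 (best of 7, 10, 8); R gets 6.
- C → Player 2 plays c1 (best of 10, 5, 7); R gets 10.
- D → Player 2 plays c2 (best of 7, 8, 4); R gets 3.
Among 7, 6, 10, 3, the best is 10 at C. Subgame-perfect outcome: (C, c1) with payoffs (10, 10).

C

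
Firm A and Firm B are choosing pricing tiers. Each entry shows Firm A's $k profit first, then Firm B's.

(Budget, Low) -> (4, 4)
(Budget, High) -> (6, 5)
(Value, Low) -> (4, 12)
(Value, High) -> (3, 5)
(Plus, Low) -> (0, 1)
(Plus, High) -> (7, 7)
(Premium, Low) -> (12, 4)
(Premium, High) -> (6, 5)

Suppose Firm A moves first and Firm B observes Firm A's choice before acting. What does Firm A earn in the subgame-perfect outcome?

Work backward from Firm B's decision.
- Budget: Firm B compares 4, 5 and picks High; Firm A would get 6.
- Value: Firm B compares 12, 5 and picks Low; Firm A would get 4.
- Plus: Firm B compares 1, 7 and picks High; Firm A would get 7.
- Premium: Firm B compares 4, 5 and picks High; Firm A would get 6.
Firm A's induced payoffs are 6, 4, 7, 6, so Firm A commits to Plus. Subgame-perfect outcome: (Plus, High) with payoffs (7, 7).

7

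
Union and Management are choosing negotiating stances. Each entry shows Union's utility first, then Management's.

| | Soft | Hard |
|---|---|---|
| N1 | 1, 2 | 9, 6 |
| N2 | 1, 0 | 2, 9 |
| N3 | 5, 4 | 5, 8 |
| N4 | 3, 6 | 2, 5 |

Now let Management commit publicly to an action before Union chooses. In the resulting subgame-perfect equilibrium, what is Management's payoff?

6

Union best-responds to each possible Management move:
- Soft: BR = N3, leader payoff 4.
- Hard: BR = N1, leader payoff 6.
Among 4, 6, the best is 6 at Hard. Subgame-perfect outcome: (N1, Hard) with payoffs (9, 6).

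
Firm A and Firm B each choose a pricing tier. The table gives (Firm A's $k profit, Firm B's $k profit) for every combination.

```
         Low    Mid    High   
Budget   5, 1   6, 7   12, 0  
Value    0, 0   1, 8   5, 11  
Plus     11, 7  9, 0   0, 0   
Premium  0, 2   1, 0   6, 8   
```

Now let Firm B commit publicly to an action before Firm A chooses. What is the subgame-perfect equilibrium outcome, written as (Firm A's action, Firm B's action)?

Solve by backward induction (Firm B leads).
- Low: BR = Plus, leader payoff 7.
- Mid: BR = Plus, leader payoff 0.
- High: BR = Budget, leader payoff 0.
Maximizing over 7, 0, 0, Firm B chooses Low. Subgame-perfect outcome: (Plus, Low) with payoffs (11, 7).

(Plus, Low)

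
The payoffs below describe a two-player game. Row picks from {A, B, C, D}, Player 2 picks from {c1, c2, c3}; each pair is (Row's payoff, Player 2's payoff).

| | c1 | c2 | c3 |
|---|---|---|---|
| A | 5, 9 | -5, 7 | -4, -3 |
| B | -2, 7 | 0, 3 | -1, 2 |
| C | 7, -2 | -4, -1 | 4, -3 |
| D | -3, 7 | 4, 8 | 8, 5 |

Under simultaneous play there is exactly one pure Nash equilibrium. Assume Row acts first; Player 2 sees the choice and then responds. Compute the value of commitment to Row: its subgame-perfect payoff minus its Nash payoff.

Work backward from Player 2's decision.
- A → Player 2 plays c1 (best of 9, 7, -3); Row gets 5.
- B → Player 2 plays c1 (best of 7, 3, 2); Row gets -2.
- C → Player 2 plays c2 (best of -2, -1, -3); Row gets -4.
- D → Player 2 plays c2 (best of 7, 8, 5); Row gets 4.
Row's induced payoffs are 5, -2, -4, 4, so Row commits to A. Subgame-perfect outcome: (A, c1) with payoffs (5, 9).
Under simultaneous play:
Row's best replies: c1→C; c2→D; c3→D.
Player 2's best replies: A→c1; B→c1; C→c2; D→c2.
Only (D, c2) has each player best-responding; Nash payoffs (4, 8).
Row's commitment gain: 5 − 4 = 1.

1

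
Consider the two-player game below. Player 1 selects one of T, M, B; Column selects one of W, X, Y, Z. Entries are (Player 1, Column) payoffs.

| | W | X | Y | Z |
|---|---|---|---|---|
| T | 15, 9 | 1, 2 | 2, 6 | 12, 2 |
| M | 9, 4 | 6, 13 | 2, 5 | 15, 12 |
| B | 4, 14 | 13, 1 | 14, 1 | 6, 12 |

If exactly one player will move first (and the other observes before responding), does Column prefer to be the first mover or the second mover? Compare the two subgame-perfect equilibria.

If Player 1 leads: Column's best replies are T→W, M→X, B→W; Player 1's induced payoffs 15, 6, 4; outcome (T, W), payoffs (15, 9).
If Column leads: Player 1's best replies are W→T, X→B, Y→B, Z→M; Column's induced payoffs 9, 1, 1, 12; outcome (M, Z), payoffs (15, 12).
Column gets 12 moving first and 9 moving second, so Column prefers to move first.

first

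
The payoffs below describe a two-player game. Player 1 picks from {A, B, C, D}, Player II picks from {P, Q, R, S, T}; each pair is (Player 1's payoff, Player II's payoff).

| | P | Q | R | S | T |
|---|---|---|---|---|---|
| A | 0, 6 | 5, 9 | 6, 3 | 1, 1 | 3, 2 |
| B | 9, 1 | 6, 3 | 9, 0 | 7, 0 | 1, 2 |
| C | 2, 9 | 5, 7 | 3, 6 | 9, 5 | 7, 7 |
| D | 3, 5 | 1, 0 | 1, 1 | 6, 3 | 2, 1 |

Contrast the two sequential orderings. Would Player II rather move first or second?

first

If Player 1 leads: Player II's best replies are A→Q, B→Q, C→P, D→P; Player 1's induced payoffs 5, 6, 2, 3; outcome (B, Q), payoffs (6, 3).
If Player II leads: Player 1's best replies are P→B, Q→B, R→B, S→C, T→C; Player II's induced payoffs 1, 3, 0, 5, 7; outcome (C, T), payoffs (7, 7).
Player II gets 7 moving first and 3 moving second, so Player II prefers to move first.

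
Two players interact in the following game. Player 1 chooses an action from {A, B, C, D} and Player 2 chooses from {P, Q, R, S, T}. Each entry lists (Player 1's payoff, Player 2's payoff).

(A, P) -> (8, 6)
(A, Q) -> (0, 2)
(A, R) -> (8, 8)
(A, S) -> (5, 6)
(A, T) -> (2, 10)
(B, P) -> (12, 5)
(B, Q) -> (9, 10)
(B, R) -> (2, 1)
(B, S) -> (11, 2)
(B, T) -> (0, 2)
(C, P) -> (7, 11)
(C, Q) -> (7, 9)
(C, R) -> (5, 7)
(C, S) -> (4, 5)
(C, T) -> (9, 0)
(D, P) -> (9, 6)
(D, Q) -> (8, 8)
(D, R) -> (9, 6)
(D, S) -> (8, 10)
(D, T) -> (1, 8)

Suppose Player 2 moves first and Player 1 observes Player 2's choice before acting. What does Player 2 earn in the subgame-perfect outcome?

10

Backward induction with Player 2 moving first.
- P: Player 1 compares 8, 12, 7, 9 and picks B; Player 2 would get 5.
- Q: Player 1 compares 0, 9, 7, 8 and picks B; Player 2 would get 10.
- R: Player 1 compares 8, 2, 5, 9 and picks D; Player 2 would get 6.
- S: Player 1 compares 5, 11, 4, 8 and picks B; Player 2 would get 2.
- T: Player 1 compares 2, 0, 9, 1 and picks C; Player 2 would get 0.
Among 5, 10, 6, 2, 0, the best is 10 at Q. Subgame-perfect outcome: (B, Q) with payoffs (9, 10).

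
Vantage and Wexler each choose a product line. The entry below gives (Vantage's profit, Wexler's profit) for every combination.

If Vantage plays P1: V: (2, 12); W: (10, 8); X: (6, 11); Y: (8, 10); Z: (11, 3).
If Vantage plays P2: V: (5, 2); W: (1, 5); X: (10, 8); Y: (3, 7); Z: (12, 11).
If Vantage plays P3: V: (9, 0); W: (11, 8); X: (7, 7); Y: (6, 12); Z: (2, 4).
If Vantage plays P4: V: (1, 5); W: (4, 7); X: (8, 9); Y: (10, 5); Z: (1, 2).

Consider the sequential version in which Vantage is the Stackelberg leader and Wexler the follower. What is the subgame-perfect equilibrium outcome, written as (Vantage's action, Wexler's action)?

Backward induction with Vantage moving first.
- P1: BR = V, leader payoff 2.
- P2: BR = Z, leader payoff 12.
- P3: BR = Y, leader payoff 6.
- P4: BR = X, leader payoff 8.
Maximizing over 2, 12, 6, 8, Vantage chooses P2. Subgame-perfect outcome: (P2, Z) with payoffs (12, 11).

(P2, Z)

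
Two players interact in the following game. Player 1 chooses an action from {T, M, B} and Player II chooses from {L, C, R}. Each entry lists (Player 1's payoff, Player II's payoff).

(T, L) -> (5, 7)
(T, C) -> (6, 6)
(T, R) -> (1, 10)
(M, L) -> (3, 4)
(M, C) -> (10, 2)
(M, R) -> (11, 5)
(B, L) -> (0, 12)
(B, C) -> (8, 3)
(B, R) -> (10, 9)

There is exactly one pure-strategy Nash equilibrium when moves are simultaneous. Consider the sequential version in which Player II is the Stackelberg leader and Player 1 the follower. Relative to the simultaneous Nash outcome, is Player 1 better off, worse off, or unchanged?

worse off

Backward induction with Player II moving first.
- L → Player 1 plays T (best of 5, 3, 0); Player II gets 7.
- C → Player 1 plays M (best of 6, 10, 8); Player II gets 2.
- R → Player 1 plays M (best of 1, 11, 10); Player II gets 5.
Maximizing over 7, 2, 5, Player II chooses L. Subgame-perfect outcome: (T, L) with payoffs (5, 7).
Now find the simultaneous Nash equilibrium.
Player 1's best replies: L→T; C→M; R→M.
Player II's best replies: T→R; M→R; B→L.
The unique mutual best reply is (M, R), giving (11, 5).
Player 1 earns 5 sequentially versus 11 at the Nash outcome: worse off.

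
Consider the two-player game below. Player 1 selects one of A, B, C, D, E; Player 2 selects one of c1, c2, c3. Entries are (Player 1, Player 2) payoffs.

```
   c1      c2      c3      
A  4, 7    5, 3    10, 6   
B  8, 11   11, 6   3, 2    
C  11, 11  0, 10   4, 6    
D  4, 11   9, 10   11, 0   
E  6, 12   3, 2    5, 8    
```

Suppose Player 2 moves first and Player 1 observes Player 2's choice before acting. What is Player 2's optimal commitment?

Backward induction with Player 2 moving first.
- c1: BR = C, leader payoff 11.
- c2: BR = B, leader payoff 6.
- c3: BR = D, leader payoff 0.
Maximizing over 11, 6, 0, Player 2 chooses c1. Subgame-perfect outcome: (C, c1) with payoffs (11, 11).

c1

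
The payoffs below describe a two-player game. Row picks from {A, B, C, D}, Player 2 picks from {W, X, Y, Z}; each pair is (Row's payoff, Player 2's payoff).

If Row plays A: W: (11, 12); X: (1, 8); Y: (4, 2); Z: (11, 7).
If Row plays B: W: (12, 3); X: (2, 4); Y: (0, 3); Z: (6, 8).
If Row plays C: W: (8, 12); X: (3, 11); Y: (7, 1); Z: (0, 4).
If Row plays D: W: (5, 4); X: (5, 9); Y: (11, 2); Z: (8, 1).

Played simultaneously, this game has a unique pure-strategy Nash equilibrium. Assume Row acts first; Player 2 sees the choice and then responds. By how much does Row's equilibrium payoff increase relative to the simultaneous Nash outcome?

Player 2 best-responds to each possible Row move:
- A: Player 2 compares 12, 8, 2, 7 and picks W; Row would get 11.
- B: Player 2 compares 3, 4, 3, 8 and picks Z; Row would get 6.
- C: Player 2 compares 12, 11, 1, 4 and picks W; Row would get 8.
- D: Player 2 compares 4, 9, 2, 1 and picks X; Row would get 5.
Maximizing over 11, 6, 8, 5, Row chooses A. Subgame-perfect outcome: (A, W) with payoffs (11, 12).
Now find the simultaneous Nash equilibrium.
Row's best replies: W→B; X→D; Y→D; Z→A.
Player 2's best replies: A→W; B→Z; C→W; D→X.
Only (D, X) has each player best-responding; Nash payoffs (5, 9).
Row's commitment gain: 11 − 5 = 6.

6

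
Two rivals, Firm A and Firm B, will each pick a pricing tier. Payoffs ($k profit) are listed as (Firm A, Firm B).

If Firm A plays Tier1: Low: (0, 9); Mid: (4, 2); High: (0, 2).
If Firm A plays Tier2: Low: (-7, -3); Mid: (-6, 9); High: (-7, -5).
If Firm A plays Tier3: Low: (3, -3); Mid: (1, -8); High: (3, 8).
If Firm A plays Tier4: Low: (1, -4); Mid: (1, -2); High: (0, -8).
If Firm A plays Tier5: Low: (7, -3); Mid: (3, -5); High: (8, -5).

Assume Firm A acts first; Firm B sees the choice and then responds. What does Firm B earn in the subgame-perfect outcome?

-3

Solve by backward induction (Firm A leads).
- Tier1: Firm B compares 9, 2, 2 and picks Low; Firm A would get 0.
- Tier2: Firm B compares -3, 9, -5 and picks Mid; Firm A would get -6.
- Tier3: Firm B compares -3, -8, 8 and picks High; Firm A would get 3.
- Tier4: Firm B compares -4, -2, -8 and picks Mid; Firm A would get 1.
- Tier5: Firm B compares -3, -5, -5 and picks Low; Firm A would get 7.
Firm A's induced payoffs are 0, -6, 3, 1, 7, so Firm A commits to Tier5. Subgame-perfect outcome: (Tier5, Low) with payoffs (7, -3).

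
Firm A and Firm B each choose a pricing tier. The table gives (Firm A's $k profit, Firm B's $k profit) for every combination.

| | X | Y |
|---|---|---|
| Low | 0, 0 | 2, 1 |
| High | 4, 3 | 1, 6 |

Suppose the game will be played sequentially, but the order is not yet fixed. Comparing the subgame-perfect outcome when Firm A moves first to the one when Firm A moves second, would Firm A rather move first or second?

second

If Firm A leads: Firm B's best replies are Low→Y, High→Y; Firm A's induced payoffs 2, 1; outcome (Low, Y), payoffs (2, 1).
If Firm B leads: Firm A's best replies are X→High, Y→Low; Firm B's induced payoffs 3, 1; outcome (High, X), payoffs (4, 3).
Firm A gets 2 moving first and 4 moving second, so Firm A prefers to move second.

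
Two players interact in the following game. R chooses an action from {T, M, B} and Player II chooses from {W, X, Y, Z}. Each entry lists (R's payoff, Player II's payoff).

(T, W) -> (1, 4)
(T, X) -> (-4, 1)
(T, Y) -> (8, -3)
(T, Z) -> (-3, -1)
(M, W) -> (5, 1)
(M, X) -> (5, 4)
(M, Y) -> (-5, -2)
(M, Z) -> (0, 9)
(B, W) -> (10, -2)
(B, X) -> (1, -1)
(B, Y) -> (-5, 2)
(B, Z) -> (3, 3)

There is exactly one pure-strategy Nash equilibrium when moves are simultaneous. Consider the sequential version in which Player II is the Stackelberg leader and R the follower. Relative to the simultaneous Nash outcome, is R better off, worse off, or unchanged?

Solve by backward induction (Player II leads).
- W: BR = B, leader payoff -2.
- X: BR = M, leader payoff 4.
- Y: BR = T, leader payoff -3.
- Z: BR = B, leader payoff 3.
Among -2, 4, -3, 3, the best is 4 at X. Subgame-perfect outcome: (M, X) with payoffs (5, 4).
For the simultaneous game, intersect best replies.
R's best replies: W→B; X→M; Y→T; Z→B.
Player II's best replies: T→W; M→Z; B→Z.
The unique mutual best reply is (B, Z), giving (3, 3).
R earns 5 sequentially versus 3 at the Nash outcome: better off.

better off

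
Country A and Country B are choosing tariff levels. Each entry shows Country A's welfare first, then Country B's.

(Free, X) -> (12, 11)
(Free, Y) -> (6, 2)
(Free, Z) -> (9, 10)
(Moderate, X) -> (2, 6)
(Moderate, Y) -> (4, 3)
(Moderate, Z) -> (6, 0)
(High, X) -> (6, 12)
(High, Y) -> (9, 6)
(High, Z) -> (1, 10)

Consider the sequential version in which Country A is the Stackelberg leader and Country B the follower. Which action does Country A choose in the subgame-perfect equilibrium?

Solve by backward induction (Country A leads).
- Free → Country B plays X (best of 11, 2, 10); Country A gets 12.
- Moderate → Country B plays X (best of 6, 3, 0); Country A gets 2.
- High → Country B plays X (best of 12, 6, 10); Country A gets 6.
Maximizing over 12, 2, 6, Country A chooses Free. Subgame-perfect outcome: (Free, X) with payoffs (12, 11).

Free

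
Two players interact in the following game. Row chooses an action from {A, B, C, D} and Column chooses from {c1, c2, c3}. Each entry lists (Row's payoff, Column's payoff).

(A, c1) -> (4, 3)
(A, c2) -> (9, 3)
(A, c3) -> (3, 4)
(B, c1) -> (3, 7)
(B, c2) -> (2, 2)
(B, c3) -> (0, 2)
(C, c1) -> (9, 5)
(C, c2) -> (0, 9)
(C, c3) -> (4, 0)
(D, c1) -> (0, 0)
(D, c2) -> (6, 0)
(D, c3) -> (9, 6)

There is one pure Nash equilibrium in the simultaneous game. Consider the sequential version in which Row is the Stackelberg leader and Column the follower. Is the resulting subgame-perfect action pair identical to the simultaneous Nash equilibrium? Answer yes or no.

Solve by backward induction (Row leads).
- A: Column compares 3, 3, 4 and picks c3; Row would get 3.
- B: Column compares 7, 2, 2 and picks c1; Row would get 3.
- C: Column compares 5, 9, 0 and picks c2; Row would get 0.
- D: Column compares 0, 0, 6 and picks c3; Row would get 9.
Row's induced payoffs are 3, 3, 0, 9, so Row commits to D. Subgame-perfect outcome: (D, c3) with payoffs (9, 6).
Now find the simultaneous Nash equilibrium.
Row's best replies: c1→C; c2→A; c3→D.
Column's best replies: A→c3; B→c1; C→c2; D→c3.
The unique mutual best reply is (D, c3), giving (9, 6).
Sequential outcome (D, c3) coincides with the Nash profile (D, c3).

yes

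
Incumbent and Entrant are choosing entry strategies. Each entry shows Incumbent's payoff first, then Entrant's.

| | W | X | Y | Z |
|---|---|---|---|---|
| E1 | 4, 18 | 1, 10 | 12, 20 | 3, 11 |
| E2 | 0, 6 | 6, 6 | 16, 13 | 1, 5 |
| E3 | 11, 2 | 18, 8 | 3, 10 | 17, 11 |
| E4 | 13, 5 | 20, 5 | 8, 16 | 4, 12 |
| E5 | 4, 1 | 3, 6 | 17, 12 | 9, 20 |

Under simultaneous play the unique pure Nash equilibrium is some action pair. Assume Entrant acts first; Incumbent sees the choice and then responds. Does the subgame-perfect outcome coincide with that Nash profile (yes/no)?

no

Work backward from Incumbent's decision.
- W → Incumbent plays E4 (best of 4, 0, 11, 13, 4); Entrant gets 5.
- X → Incumbent plays E4 (best of 1, 6, 18, 20, 3); Entrant gets 5.
- Y → Incumbent plays E5 (best of 12, 16, 3, 8, 17); Entrant gets 12.
- Z → Incumbent plays E3 (best of 3, 1, 17, 4, 9); Entrant gets 11.
Entrant's induced payoffs are 5, 5, 12, 11, so Entrant commits to Y. Subgame-perfect outcome: (E5, Y) with payoffs (17, 12).
Under simultaneous play:
Incumbent's best replies: W→E4; X→E4; Y→E5; Z→E3.
Entrant's best replies: E1→Y; E2→Y; E3→Z; E4→Y; E5→Z.
Only (E3, Z) has each player best-responding; Nash payoffs (17, 11).
Sequential outcome (E5, Y) differs from the Nash profile (E3, Z).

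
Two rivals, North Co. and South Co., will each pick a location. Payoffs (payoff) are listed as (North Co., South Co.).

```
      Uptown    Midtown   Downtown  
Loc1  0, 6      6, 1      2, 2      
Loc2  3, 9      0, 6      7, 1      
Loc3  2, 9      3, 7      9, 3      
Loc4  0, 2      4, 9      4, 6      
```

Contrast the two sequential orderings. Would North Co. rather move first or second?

If North Co. leads: South Co.'s best replies are Loc1→Uptown, Loc2→Uptown, Loc3→Uptown, Loc4→Midtown; North Co.'s induced payoffs 0, 3, 2, 4; outcome (Loc4, Midtown), payoffs (4, 9).
If South Co. leads: North Co.'s best replies are Uptown→Loc2, Midtown→Loc1, Downtown→Loc3; South Co.'s induced payoffs 9, 1, 3; outcome (Loc2, Uptown), payoffs (3, 9).
North Co. gets 4 moving first and 3 moving second, so North Co. prefers to move first.

first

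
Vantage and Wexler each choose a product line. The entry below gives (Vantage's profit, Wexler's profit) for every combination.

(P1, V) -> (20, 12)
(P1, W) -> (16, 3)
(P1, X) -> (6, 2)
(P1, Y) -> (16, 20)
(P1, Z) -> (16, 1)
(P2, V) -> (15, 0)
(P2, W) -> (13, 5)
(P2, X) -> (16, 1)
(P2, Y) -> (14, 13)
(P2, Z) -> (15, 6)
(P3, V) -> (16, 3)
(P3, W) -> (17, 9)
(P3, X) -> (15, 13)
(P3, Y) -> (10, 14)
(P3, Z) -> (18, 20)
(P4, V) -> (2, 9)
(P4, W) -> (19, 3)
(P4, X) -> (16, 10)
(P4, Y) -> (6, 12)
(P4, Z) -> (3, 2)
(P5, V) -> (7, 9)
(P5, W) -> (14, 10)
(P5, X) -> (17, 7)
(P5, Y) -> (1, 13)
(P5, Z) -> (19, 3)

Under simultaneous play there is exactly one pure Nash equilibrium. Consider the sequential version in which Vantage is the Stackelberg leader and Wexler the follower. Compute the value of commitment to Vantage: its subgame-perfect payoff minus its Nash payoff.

2

Backward induction with Vantage moving first.
- P1: BR = Y, leader payoff 16.
- P2: BR = Y, leader payoff 14.
- P3: BR = Z, leader payoff 18.
- P4: BR = Y, leader payoff 6.
- P5: BR = Y, leader payoff 1.
Vantage's induced payoffs are 16, 14, 18, 6, 1, so Vantage commits to P3. Subgame-perfect outcome: (P3, Z) with payoffs (18, 20).
For the simultaneous game, intersect best replies.
Vantage's best replies: V→P1; W→P4; X→P5; Y→P1; Z→P5.
Wexler's best replies: P1→Y; P2→Y; P3→Z; P4→Y; P5→Y.
The unique mutual best reply is (P1, Y), giving (16, 20).
Vantage's commitment gain: 18 − 16 = 2.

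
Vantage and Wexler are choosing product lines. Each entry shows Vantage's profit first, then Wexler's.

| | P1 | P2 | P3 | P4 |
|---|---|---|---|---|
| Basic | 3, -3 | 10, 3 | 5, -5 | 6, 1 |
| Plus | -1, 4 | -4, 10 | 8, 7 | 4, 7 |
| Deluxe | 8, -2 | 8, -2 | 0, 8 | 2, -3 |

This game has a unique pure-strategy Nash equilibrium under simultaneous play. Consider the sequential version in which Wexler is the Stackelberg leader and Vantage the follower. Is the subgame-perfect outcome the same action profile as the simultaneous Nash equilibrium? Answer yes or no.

Solve by backward induction (Wexler leads).
- P1 → Vantage plays Deluxe (best of 3, -1, 8); Wexler gets -2.
- P2 → Vantage plays Basic (best of 10, -4, 8); Wexler gets 3.
- P3 → Vantage plays Plus (best of 5, 8, 0); Wexler gets 7.
- P4 → Vantage plays Basic (best of 6, 4, 2); Wexler gets 1.
Maximizing over -2, 3, 7, 1, Wexler chooses P3. Subgame-perfect outcome: (Plus, P3) with payoffs (8, 7).
Now find the simultaneous Nash equilibrium.
Vantage's best replies: P1→Deluxe; P2→Basic; P3→Plus; P4→Basic.
Wexler's best replies: Basic→P2; Plus→P2; Deluxe→P3.
Only (Basic, P2) has each player best-responding; Nash payoffs (10, 3).
Sequential outcome (Plus, P3) differs from the Nash profile (Basic, P2).

no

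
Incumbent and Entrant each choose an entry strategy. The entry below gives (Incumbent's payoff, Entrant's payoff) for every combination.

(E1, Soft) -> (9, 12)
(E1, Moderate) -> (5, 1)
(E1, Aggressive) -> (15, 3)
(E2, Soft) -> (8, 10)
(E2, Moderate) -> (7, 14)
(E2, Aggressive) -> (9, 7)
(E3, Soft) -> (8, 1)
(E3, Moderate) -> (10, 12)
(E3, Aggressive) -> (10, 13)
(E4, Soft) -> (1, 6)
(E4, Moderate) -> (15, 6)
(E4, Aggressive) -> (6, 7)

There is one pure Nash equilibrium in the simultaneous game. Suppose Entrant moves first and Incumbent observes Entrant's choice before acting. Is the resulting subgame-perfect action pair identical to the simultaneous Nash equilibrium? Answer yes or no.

Backward induction with Entrant moving first.
- Soft: BR = E1, leader payoff 12.
- Moderate: BR = E4, leader payoff 6.
- Aggressive: BR = E1, leader payoff 3.
Entrant's induced payoffs are 12, 6, 3, so Entrant commits to Soft. Subgame-perfect outcome: (E1, Soft) with payoffs (9, 12).
Now find the simultaneous Nash equilibrium.
Incumbent's best replies: Soft→E1; Moderate→E4; Aggressive→E1.
Entrant's best replies: E1→Soft; E2→Moderate; E3→Aggressive; E4→Aggressive.
Only (E1, Soft) has each player best-responding; Nash payoffs (9, 12).
Sequential outcome (E1, Soft) coincides with the Nash profile (E1, Soft).

yes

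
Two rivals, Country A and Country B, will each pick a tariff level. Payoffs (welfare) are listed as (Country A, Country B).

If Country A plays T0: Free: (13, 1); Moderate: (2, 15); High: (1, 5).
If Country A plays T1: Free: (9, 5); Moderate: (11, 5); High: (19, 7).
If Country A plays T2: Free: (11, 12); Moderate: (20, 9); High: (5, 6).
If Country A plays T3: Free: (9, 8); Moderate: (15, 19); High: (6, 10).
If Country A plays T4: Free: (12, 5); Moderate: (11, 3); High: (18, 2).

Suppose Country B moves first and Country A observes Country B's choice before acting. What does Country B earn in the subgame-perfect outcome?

9

Backward induction with Country B moving first.
- Free → Country A plays T0 (best of 13, 9, 11, 9, 12); Country B gets 1.
- Moderate → Country A plays T2 (best of 2, 11, 20, 15, 11); Country B gets 9.
- High → Country A plays T1 (best of 1, 19, 5, 6, 18); Country B gets 7.
Maximizing over 1, 9, 7, Country B chooses Moderate. Subgame-perfect outcome: (T2, Moderate) with payoffs (20, 9).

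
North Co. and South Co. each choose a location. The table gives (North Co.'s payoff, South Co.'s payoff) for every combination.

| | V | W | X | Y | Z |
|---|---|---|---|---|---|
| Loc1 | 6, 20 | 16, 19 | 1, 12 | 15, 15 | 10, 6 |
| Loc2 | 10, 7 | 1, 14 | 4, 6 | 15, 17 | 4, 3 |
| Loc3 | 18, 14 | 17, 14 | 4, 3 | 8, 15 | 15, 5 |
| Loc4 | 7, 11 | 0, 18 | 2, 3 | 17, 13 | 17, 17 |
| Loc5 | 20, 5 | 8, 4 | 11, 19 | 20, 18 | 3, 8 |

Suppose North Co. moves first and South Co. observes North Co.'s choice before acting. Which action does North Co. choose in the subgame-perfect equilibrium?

Solve by backward induction (North Co. leads).
- Loc1 → South Co. plays V (best of 20, 19, 12, 15, 6); North Co. gets 6.
- Loc2 → South Co. plays Y (best of 7, 14, 6, 17, 3); North Co. gets 15.
- Loc3 → South Co. plays Y (best of 14, 14, 3, 15, 5); North Co. gets 8.
- Loc4 → South Co. plays W (best of 11, 18, 3, 13, 17); North Co. gets 0.
- Loc5 → South Co. plays X (best of 5, 4, 19, 18, 8); North Co. gets 11.
North Co.'s induced payoffs are 6, 15, 8, 0, 11, so North Co. commits to Loc2. Subgame-perfect outcome: (Loc2, Y) with payoffs (15, 17).

Loc2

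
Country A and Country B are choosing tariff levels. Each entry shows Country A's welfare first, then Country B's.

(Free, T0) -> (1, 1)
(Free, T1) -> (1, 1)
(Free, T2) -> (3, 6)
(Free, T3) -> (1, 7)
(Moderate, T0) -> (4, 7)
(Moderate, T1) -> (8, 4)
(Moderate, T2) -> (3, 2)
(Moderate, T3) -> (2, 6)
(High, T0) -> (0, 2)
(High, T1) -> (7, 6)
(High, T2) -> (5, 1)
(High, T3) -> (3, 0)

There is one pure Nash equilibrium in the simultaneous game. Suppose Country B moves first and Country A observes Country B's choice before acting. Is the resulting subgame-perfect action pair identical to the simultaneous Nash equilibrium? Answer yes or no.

Solve by backward induction (Country B leads).
- T0: BR = Moderate, leader payoff 7.
- T1: BR = Moderate, leader payoff 4.
- T2: BR = High, leader payoff 1.
- T3: BR = High, leader payoff 0.
Maximizing over 7, 4, 1, 0, Country B chooses T0. Subgame-perfect outcome: (Moderate, T0) with payoffs (4, 7).
For the simultaneous game, intersect best replies.
Country A's best replies: T0→Moderate; T1→Moderate; T2→High; T3→High.
Country B's best replies: Free→T3; Moderate→T0; High→T1.
The unique mutual best reply is (Moderate, T0), giving (4, 7).
Sequential outcome (Moderate, T0) coincides with the Nash profile (Moderate, T0).

yes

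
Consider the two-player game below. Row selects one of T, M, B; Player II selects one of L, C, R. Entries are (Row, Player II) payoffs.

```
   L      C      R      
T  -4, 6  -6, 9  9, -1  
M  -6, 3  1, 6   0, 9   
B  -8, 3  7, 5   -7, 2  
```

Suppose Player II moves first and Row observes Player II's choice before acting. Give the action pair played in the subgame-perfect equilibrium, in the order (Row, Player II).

(T, L)

Work backward from Row's decision.
- L: Row compares -4, -6, -8 and picks T; Player II would get 6.
- C: Row compares -6, 1, 7 and picks B; Player II would get 5.
- R: Row compares 9, 0, -7 and picks T; Player II would get -1.
Among 6, 5, -1, the best is 6 at L. Subgame-perfect outcome: (T, L) with payoffs (-4, 6).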